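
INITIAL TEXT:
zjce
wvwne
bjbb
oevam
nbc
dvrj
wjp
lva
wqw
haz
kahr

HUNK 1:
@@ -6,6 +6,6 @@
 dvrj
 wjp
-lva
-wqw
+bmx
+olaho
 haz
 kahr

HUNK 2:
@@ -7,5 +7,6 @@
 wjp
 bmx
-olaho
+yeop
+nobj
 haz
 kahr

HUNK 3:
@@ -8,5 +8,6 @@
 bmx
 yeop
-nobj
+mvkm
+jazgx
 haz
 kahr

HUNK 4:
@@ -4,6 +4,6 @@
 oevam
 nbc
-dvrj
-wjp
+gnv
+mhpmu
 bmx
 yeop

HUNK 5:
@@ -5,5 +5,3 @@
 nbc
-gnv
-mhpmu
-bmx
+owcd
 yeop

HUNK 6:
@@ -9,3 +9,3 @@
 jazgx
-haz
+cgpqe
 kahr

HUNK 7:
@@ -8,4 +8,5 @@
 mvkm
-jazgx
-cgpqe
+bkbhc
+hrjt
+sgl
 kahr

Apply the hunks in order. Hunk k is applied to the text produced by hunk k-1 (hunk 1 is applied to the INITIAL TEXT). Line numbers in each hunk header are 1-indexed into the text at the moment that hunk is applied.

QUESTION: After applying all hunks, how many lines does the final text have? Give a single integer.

Hunk 1: at line 6 remove [lva,wqw] add [bmx,olaho] -> 11 lines: zjce wvwne bjbb oevam nbc dvrj wjp bmx olaho haz kahr
Hunk 2: at line 7 remove [olaho] add [yeop,nobj] -> 12 lines: zjce wvwne bjbb oevam nbc dvrj wjp bmx yeop nobj haz kahr
Hunk 3: at line 8 remove [nobj] add [mvkm,jazgx] -> 13 lines: zjce wvwne bjbb oevam nbc dvrj wjp bmx yeop mvkm jazgx haz kahr
Hunk 4: at line 4 remove [dvrj,wjp] add [gnv,mhpmu] -> 13 lines: zjce wvwne bjbb oevam nbc gnv mhpmu bmx yeop mvkm jazgx haz kahr
Hunk 5: at line 5 remove [gnv,mhpmu,bmx] add [owcd] -> 11 lines: zjce wvwne bjbb oevam nbc owcd yeop mvkm jazgx haz kahr
Hunk 6: at line 9 remove [haz] add [cgpqe] -> 11 lines: zjce wvwne bjbb oevam nbc owcd yeop mvkm jazgx cgpqe kahr
Hunk 7: at line 8 remove [jazgx,cgpqe] add [bkbhc,hrjt,sgl] -> 12 lines: zjce wvwne bjbb oevam nbc owcd yeop mvkm bkbhc hrjt sgl kahr
Final line count: 12

Answer: 12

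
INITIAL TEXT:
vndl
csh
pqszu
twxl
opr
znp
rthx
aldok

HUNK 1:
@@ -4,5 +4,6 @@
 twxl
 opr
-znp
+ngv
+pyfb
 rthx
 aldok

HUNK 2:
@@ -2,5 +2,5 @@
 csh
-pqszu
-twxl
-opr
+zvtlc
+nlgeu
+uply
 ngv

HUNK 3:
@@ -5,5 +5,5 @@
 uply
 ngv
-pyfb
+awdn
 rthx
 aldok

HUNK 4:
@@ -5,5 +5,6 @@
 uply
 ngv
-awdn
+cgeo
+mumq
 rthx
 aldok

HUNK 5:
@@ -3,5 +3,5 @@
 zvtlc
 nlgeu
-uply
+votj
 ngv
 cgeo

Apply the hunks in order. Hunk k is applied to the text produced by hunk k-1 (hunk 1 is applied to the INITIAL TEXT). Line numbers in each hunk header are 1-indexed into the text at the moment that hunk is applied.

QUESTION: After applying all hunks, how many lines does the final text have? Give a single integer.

Answer: 10

Derivation:
Hunk 1: at line 4 remove [znp] add [ngv,pyfb] -> 9 lines: vndl csh pqszu twxl opr ngv pyfb rthx aldok
Hunk 2: at line 2 remove [pqszu,twxl,opr] add [zvtlc,nlgeu,uply] -> 9 lines: vndl csh zvtlc nlgeu uply ngv pyfb rthx aldok
Hunk 3: at line 5 remove [pyfb] add [awdn] -> 9 lines: vndl csh zvtlc nlgeu uply ngv awdn rthx aldok
Hunk 4: at line 5 remove [awdn] add [cgeo,mumq] -> 10 lines: vndl csh zvtlc nlgeu uply ngv cgeo mumq rthx aldok
Hunk 5: at line 3 remove [uply] add [votj] -> 10 lines: vndl csh zvtlc nlgeu votj ngv cgeo mumq rthx aldok
Final line count: 10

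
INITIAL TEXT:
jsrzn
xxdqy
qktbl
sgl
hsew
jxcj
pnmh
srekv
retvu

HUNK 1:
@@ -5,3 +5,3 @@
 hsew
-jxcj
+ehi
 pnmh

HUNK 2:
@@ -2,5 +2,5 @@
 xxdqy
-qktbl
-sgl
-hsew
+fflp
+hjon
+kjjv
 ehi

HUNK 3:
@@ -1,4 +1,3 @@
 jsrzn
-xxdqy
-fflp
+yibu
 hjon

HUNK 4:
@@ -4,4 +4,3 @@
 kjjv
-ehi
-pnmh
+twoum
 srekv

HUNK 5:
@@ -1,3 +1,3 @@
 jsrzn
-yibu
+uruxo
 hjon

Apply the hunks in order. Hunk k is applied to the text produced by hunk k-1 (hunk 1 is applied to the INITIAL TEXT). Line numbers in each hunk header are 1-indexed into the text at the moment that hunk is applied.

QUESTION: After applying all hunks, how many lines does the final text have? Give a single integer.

Answer: 7

Derivation:
Hunk 1: at line 5 remove [jxcj] add [ehi] -> 9 lines: jsrzn xxdqy qktbl sgl hsew ehi pnmh srekv retvu
Hunk 2: at line 2 remove [qktbl,sgl,hsew] add [fflp,hjon,kjjv] -> 9 lines: jsrzn xxdqy fflp hjon kjjv ehi pnmh srekv retvu
Hunk 3: at line 1 remove [xxdqy,fflp] add [yibu] -> 8 lines: jsrzn yibu hjon kjjv ehi pnmh srekv retvu
Hunk 4: at line 4 remove [ehi,pnmh] add [twoum] -> 7 lines: jsrzn yibu hjon kjjv twoum srekv retvu
Hunk 5: at line 1 remove [yibu] add [uruxo] -> 7 lines: jsrzn uruxo hjon kjjv twoum srekv retvu
Final line count: 7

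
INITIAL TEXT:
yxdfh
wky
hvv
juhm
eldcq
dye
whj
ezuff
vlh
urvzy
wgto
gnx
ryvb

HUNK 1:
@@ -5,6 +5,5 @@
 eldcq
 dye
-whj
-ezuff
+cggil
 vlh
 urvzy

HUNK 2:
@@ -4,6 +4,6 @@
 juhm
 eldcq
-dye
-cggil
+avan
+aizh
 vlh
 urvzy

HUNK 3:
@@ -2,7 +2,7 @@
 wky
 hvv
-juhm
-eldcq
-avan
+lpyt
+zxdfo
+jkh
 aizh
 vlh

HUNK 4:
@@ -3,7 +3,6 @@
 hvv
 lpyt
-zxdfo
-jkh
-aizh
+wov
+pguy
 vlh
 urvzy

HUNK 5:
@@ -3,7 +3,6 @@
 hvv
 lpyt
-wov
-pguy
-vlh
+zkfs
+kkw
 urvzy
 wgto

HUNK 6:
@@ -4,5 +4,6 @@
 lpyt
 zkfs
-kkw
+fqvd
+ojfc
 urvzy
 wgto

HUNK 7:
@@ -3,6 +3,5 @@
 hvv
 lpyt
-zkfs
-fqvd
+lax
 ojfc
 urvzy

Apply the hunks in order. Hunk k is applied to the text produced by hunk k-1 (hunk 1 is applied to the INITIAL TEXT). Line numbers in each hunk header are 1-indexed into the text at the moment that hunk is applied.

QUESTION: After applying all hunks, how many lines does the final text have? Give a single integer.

Hunk 1: at line 5 remove [whj,ezuff] add [cggil] -> 12 lines: yxdfh wky hvv juhm eldcq dye cggil vlh urvzy wgto gnx ryvb
Hunk 2: at line 4 remove [dye,cggil] add [avan,aizh] -> 12 lines: yxdfh wky hvv juhm eldcq avan aizh vlh urvzy wgto gnx ryvb
Hunk 3: at line 2 remove [juhm,eldcq,avan] add [lpyt,zxdfo,jkh] -> 12 lines: yxdfh wky hvv lpyt zxdfo jkh aizh vlh urvzy wgto gnx ryvb
Hunk 4: at line 3 remove [zxdfo,jkh,aizh] add [wov,pguy] -> 11 lines: yxdfh wky hvv lpyt wov pguy vlh urvzy wgto gnx ryvb
Hunk 5: at line 3 remove [wov,pguy,vlh] add [zkfs,kkw] -> 10 lines: yxdfh wky hvv lpyt zkfs kkw urvzy wgto gnx ryvb
Hunk 6: at line 4 remove [kkw] add [fqvd,ojfc] -> 11 lines: yxdfh wky hvv lpyt zkfs fqvd ojfc urvzy wgto gnx ryvb
Hunk 7: at line 3 remove [zkfs,fqvd] add [lax] -> 10 lines: yxdfh wky hvv lpyt lax ojfc urvzy wgto gnx ryvb
Final line count: 10

Answer: 10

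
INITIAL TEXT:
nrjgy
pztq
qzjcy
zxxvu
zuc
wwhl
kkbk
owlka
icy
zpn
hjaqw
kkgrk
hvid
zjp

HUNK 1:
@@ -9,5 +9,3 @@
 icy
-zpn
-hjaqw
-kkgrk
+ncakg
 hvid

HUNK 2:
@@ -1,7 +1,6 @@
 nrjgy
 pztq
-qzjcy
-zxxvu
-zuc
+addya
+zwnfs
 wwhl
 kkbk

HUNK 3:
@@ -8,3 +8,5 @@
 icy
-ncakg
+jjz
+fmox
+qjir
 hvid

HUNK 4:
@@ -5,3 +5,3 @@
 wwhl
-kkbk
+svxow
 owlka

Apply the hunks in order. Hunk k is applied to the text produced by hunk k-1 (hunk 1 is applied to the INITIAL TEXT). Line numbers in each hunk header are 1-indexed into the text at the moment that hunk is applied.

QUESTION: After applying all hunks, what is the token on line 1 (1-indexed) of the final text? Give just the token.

Hunk 1: at line 9 remove [zpn,hjaqw,kkgrk] add [ncakg] -> 12 lines: nrjgy pztq qzjcy zxxvu zuc wwhl kkbk owlka icy ncakg hvid zjp
Hunk 2: at line 1 remove [qzjcy,zxxvu,zuc] add [addya,zwnfs] -> 11 lines: nrjgy pztq addya zwnfs wwhl kkbk owlka icy ncakg hvid zjp
Hunk 3: at line 8 remove [ncakg] add [jjz,fmox,qjir] -> 13 lines: nrjgy pztq addya zwnfs wwhl kkbk owlka icy jjz fmox qjir hvid zjp
Hunk 4: at line 5 remove [kkbk] add [svxow] -> 13 lines: nrjgy pztq addya zwnfs wwhl svxow owlka icy jjz fmox qjir hvid zjp
Final line 1: nrjgy

Answer: nrjgy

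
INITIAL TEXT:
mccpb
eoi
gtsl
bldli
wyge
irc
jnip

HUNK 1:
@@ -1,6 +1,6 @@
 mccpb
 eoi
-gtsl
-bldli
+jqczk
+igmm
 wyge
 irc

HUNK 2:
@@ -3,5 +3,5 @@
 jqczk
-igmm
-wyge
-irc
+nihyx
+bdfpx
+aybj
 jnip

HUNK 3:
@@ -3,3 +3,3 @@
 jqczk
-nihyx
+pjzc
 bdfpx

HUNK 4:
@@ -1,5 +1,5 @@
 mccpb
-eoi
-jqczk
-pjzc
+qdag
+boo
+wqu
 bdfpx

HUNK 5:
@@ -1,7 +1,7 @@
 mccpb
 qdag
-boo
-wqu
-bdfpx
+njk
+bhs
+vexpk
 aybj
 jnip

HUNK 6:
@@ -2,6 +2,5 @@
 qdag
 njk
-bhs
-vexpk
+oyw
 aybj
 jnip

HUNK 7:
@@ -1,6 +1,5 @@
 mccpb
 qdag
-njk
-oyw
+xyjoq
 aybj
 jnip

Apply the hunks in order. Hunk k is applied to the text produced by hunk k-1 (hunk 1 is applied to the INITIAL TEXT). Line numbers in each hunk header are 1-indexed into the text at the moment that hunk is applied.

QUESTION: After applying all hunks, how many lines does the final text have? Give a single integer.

Answer: 5

Derivation:
Hunk 1: at line 1 remove [gtsl,bldli] add [jqczk,igmm] -> 7 lines: mccpb eoi jqczk igmm wyge irc jnip
Hunk 2: at line 3 remove [igmm,wyge,irc] add [nihyx,bdfpx,aybj] -> 7 lines: mccpb eoi jqczk nihyx bdfpx aybj jnip
Hunk 3: at line 3 remove [nihyx] add [pjzc] -> 7 lines: mccpb eoi jqczk pjzc bdfpx aybj jnip
Hunk 4: at line 1 remove [eoi,jqczk,pjzc] add [qdag,boo,wqu] -> 7 lines: mccpb qdag boo wqu bdfpx aybj jnip
Hunk 5: at line 1 remove [boo,wqu,bdfpx] add [njk,bhs,vexpk] -> 7 lines: mccpb qdag njk bhs vexpk aybj jnip
Hunk 6: at line 2 remove [bhs,vexpk] add [oyw] -> 6 lines: mccpb qdag njk oyw aybj jnip
Hunk 7: at line 1 remove [njk,oyw] add [xyjoq] -> 5 lines: mccpb qdag xyjoq aybj jnip
Final line count: 5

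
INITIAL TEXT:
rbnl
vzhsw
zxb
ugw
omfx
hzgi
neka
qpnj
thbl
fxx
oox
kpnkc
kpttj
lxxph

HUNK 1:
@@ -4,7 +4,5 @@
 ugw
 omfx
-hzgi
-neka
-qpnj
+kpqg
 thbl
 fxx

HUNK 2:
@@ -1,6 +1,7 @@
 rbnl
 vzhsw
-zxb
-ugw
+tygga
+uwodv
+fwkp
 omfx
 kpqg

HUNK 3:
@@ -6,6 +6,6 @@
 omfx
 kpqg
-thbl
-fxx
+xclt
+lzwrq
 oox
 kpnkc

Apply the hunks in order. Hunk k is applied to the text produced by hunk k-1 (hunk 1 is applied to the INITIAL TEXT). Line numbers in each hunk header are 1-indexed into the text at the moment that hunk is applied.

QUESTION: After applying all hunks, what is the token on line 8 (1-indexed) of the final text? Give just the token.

Hunk 1: at line 4 remove [hzgi,neka,qpnj] add [kpqg] -> 12 lines: rbnl vzhsw zxb ugw omfx kpqg thbl fxx oox kpnkc kpttj lxxph
Hunk 2: at line 1 remove [zxb,ugw] add [tygga,uwodv,fwkp] -> 13 lines: rbnl vzhsw tygga uwodv fwkp omfx kpqg thbl fxx oox kpnkc kpttj lxxph
Hunk 3: at line 6 remove [thbl,fxx] add [xclt,lzwrq] -> 13 lines: rbnl vzhsw tygga uwodv fwkp omfx kpqg xclt lzwrq oox kpnkc kpttj lxxph
Final line 8: xclt

Answer: xclt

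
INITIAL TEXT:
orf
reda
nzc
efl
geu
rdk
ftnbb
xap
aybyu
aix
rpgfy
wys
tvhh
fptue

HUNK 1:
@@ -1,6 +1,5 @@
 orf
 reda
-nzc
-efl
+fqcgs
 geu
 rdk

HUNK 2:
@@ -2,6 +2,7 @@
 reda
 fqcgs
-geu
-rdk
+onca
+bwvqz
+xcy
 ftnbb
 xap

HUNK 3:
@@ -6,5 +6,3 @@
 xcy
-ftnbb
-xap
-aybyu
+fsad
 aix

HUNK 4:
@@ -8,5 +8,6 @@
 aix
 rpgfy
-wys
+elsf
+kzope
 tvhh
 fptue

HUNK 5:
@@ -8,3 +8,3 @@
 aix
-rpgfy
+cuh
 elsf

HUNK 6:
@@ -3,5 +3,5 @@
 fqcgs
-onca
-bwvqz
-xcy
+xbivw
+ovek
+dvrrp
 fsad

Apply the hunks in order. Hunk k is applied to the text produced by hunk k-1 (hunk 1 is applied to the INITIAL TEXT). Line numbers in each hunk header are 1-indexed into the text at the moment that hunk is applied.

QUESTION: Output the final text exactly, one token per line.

Hunk 1: at line 1 remove [nzc,efl] add [fqcgs] -> 13 lines: orf reda fqcgs geu rdk ftnbb xap aybyu aix rpgfy wys tvhh fptue
Hunk 2: at line 2 remove [geu,rdk] add [onca,bwvqz,xcy] -> 14 lines: orf reda fqcgs onca bwvqz xcy ftnbb xap aybyu aix rpgfy wys tvhh fptue
Hunk 3: at line 6 remove [ftnbb,xap,aybyu] add [fsad] -> 12 lines: orf reda fqcgs onca bwvqz xcy fsad aix rpgfy wys tvhh fptue
Hunk 4: at line 8 remove [wys] add [elsf,kzope] -> 13 lines: orf reda fqcgs onca bwvqz xcy fsad aix rpgfy elsf kzope tvhh fptue
Hunk 5: at line 8 remove [rpgfy] add [cuh] -> 13 lines: orf reda fqcgs onca bwvqz xcy fsad aix cuh elsf kzope tvhh fptue
Hunk 6: at line 3 remove [onca,bwvqz,xcy] add [xbivw,ovek,dvrrp] -> 13 lines: orf reda fqcgs xbivw ovek dvrrp fsad aix cuh elsf kzope tvhh fptue

Answer: orf
reda
fqcgs
xbivw
ovek
dvrrp
fsad
aix
cuh
elsf
kzope
tvhh
fptue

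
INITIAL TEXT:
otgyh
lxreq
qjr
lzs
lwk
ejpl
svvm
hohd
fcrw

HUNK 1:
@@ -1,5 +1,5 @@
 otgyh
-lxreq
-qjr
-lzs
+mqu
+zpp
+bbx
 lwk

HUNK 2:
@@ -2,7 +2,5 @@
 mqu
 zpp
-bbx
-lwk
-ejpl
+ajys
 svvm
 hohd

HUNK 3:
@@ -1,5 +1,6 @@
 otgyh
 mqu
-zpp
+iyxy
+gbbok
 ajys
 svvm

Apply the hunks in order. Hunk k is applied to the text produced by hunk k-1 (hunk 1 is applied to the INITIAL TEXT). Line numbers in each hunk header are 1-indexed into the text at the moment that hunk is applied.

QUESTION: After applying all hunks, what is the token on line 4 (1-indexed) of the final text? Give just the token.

Hunk 1: at line 1 remove [lxreq,qjr,lzs] add [mqu,zpp,bbx] -> 9 lines: otgyh mqu zpp bbx lwk ejpl svvm hohd fcrw
Hunk 2: at line 2 remove [bbx,lwk,ejpl] add [ajys] -> 7 lines: otgyh mqu zpp ajys svvm hohd fcrw
Hunk 3: at line 1 remove [zpp] add [iyxy,gbbok] -> 8 lines: otgyh mqu iyxy gbbok ajys svvm hohd fcrw
Final line 4: gbbok

Answer: gbbok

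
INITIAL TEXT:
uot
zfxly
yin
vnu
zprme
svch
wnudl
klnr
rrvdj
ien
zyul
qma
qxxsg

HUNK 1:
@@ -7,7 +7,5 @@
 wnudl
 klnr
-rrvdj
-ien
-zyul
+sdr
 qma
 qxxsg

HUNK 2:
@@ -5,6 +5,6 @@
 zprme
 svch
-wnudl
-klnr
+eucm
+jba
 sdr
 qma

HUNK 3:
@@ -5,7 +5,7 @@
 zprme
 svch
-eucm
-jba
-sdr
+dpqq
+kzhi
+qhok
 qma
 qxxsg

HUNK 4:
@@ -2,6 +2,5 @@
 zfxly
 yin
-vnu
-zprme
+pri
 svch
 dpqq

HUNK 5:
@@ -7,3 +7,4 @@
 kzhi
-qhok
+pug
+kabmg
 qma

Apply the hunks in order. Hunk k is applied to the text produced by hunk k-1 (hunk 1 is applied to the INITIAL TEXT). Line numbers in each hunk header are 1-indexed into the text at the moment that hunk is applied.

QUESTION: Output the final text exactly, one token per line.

Hunk 1: at line 7 remove [rrvdj,ien,zyul] add [sdr] -> 11 lines: uot zfxly yin vnu zprme svch wnudl klnr sdr qma qxxsg
Hunk 2: at line 5 remove [wnudl,klnr] add [eucm,jba] -> 11 lines: uot zfxly yin vnu zprme svch eucm jba sdr qma qxxsg
Hunk 3: at line 5 remove [eucm,jba,sdr] add [dpqq,kzhi,qhok] -> 11 lines: uot zfxly yin vnu zprme svch dpqq kzhi qhok qma qxxsg
Hunk 4: at line 2 remove [vnu,zprme] add [pri] -> 10 lines: uot zfxly yin pri svch dpqq kzhi qhok qma qxxsg
Hunk 5: at line 7 remove [qhok] add [pug,kabmg] -> 11 lines: uot zfxly yin pri svch dpqq kzhi pug kabmg qma qxxsg

Answer: uot
zfxly
yin
pri
svch
dpqq
kzhi
pug
kabmg
qma
qxxsg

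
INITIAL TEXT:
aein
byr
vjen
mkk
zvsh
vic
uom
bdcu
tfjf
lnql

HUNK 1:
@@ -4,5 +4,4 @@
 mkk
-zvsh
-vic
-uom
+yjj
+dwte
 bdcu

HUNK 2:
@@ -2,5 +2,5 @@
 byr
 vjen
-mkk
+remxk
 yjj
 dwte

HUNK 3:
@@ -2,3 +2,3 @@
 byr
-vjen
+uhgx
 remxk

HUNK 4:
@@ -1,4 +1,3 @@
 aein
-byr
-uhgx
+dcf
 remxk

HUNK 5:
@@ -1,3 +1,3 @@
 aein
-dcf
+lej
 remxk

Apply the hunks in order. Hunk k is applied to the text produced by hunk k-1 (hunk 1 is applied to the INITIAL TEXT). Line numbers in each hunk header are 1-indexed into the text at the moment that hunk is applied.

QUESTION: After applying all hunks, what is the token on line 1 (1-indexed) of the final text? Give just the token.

Hunk 1: at line 4 remove [zvsh,vic,uom] add [yjj,dwte] -> 9 lines: aein byr vjen mkk yjj dwte bdcu tfjf lnql
Hunk 2: at line 2 remove [mkk] add [remxk] -> 9 lines: aein byr vjen remxk yjj dwte bdcu tfjf lnql
Hunk 3: at line 2 remove [vjen] add [uhgx] -> 9 lines: aein byr uhgx remxk yjj dwte bdcu tfjf lnql
Hunk 4: at line 1 remove [byr,uhgx] add [dcf] -> 8 lines: aein dcf remxk yjj dwte bdcu tfjf lnql
Hunk 5: at line 1 remove [dcf] add [lej] -> 8 lines: aein lej remxk yjj dwte bdcu tfjf lnql
Final line 1: aein

Answer: aein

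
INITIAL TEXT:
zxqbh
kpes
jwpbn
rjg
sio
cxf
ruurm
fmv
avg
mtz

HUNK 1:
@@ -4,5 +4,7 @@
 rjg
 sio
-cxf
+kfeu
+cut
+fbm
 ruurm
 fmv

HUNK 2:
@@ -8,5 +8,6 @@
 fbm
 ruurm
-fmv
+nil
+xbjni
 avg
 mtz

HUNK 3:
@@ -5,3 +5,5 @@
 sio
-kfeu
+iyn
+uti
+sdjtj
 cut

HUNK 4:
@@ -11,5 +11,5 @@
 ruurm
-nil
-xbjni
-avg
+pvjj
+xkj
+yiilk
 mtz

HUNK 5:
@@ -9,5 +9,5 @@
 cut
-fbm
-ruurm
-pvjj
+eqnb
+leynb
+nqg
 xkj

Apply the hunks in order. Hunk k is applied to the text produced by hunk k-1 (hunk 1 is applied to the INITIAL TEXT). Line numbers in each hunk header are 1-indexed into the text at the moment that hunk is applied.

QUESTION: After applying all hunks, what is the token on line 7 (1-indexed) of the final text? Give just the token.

Hunk 1: at line 4 remove [cxf] add [kfeu,cut,fbm] -> 12 lines: zxqbh kpes jwpbn rjg sio kfeu cut fbm ruurm fmv avg mtz
Hunk 2: at line 8 remove [fmv] add [nil,xbjni] -> 13 lines: zxqbh kpes jwpbn rjg sio kfeu cut fbm ruurm nil xbjni avg mtz
Hunk 3: at line 5 remove [kfeu] add [iyn,uti,sdjtj] -> 15 lines: zxqbh kpes jwpbn rjg sio iyn uti sdjtj cut fbm ruurm nil xbjni avg mtz
Hunk 4: at line 11 remove [nil,xbjni,avg] add [pvjj,xkj,yiilk] -> 15 lines: zxqbh kpes jwpbn rjg sio iyn uti sdjtj cut fbm ruurm pvjj xkj yiilk mtz
Hunk 5: at line 9 remove [fbm,ruurm,pvjj] add [eqnb,leynb,nqg] -> 15 lines: zxqbh kpes jwpbn rjg sio iyn uti sdjtj cut eqnb leynb nqg xkj yiilk mtz
Final line 7: uti

Answer: uti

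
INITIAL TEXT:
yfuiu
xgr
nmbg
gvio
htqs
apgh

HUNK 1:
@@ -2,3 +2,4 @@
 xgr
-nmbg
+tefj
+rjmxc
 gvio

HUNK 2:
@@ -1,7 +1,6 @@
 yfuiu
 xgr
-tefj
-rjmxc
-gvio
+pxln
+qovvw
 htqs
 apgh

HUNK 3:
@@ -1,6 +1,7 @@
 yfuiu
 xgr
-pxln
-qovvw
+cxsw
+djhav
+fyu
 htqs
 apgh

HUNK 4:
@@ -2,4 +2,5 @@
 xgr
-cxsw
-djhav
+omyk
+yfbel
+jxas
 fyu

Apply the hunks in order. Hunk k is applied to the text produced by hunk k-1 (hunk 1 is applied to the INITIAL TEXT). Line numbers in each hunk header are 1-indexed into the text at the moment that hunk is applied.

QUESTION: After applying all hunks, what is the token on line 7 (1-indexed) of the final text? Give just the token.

Hunk 1: at line 2 remove [nmbg] add [tefj,rjmxc] -> 7 lines: yfuiu xgr tefj rjmxc gvio htqs apgh
Hunk 2: at line 1 remove [tefj,rjmxc,gvio] add [pxln,qovvw] -> 6 lines: yfuiu xgr pxln qovvw htqs apgh
Hunk 3: at line 1 remove [pxln,qovvw] add [cxsw,djhav,fyu] -> 7 lines: yfuiu xgr cxsw djhav fyu htqs apgh
Hunk 4: at line 2 remove [cxsw,djhav] add [omyk,yfbel,jxas] -> 8 lines: yfuiu xgr omyk yfbel jxas fyu htqs apgh
Final line 7: htqs

Answer: htqs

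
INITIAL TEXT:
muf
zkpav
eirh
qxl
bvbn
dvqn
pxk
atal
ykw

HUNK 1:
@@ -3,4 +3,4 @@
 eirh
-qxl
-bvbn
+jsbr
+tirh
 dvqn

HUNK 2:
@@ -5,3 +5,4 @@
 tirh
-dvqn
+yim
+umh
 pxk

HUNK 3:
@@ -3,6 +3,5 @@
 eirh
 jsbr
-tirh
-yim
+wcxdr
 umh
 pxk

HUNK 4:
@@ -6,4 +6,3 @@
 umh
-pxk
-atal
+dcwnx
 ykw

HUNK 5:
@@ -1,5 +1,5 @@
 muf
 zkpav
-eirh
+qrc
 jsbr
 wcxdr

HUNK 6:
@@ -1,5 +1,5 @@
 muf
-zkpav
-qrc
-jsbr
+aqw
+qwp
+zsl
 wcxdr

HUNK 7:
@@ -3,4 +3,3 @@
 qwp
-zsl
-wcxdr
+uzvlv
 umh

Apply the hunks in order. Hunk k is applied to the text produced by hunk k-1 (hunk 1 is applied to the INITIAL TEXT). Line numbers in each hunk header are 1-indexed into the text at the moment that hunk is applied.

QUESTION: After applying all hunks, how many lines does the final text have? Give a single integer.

Hunk 1: at line 3 remove [qxl,bvbn] add [jsbr,tirh] -> 9 lines: muf zkpav eirh jsbr tirh dvqn pxk atal ykw
Hunk 2: at line 5 remove [dvqn] add [yim,umh] -> 10 lines: muf zkpav eirh jsbr tirh yim umh pxk atal ykw
Hunk 3: at line 3 remove [tirh,yim] add [wcxdr] -> 9 lines: muf zkpav eirh jsbr wcxdr umh pxk atal ykw
Hunk 4: at line 6 remove [pxk,atal] add [dcwnx] -> 8 lines: muf zkpav eirh jsbr wcxdr umh dcwnx ykw
Hunk 5: at line 1 remove [eirh] add [qrc] -> 8 lines: muf zkpav qrc jsbr wcxdr umh dcwnx ykw
Hunk 6: at line 1 remove [zkpav,qrc,jsbr] add [aqw,qwp,zsl] -> 8 lines: muf aqw qwp zsl wcxdr umh dcwnx ykw
Hunk 7: at line 3 remove [zsl,wcxdr] add [uzvlv] -> 7 lines: muf aqw qwp uzvlv umh dcwnx ykw
Final line count: 7

Answer: 7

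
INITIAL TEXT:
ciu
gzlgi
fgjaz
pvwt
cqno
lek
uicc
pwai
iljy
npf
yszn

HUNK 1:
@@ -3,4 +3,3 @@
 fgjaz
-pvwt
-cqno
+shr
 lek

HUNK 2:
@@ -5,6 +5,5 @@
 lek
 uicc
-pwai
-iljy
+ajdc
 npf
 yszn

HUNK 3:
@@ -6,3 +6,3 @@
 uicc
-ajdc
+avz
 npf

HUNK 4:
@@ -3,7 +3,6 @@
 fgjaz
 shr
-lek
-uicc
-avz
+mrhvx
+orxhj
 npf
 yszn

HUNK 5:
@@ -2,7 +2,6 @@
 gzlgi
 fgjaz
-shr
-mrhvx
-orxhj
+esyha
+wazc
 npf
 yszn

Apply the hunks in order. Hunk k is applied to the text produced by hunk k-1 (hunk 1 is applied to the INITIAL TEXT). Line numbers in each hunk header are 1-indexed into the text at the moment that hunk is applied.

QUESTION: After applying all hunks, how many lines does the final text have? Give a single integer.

Hunk 1: at line 3 remove [pvwt,cqno] add [shr] -> 10 lines: ciu gzlgi fgjaz shr lek uicc pwai iljy npf yszn
Hunk 2: at line 5 remove [pwai,iljy] add [ajdc] -> 9 lines: ciu gzlgi fgjaz shr lek uicc ajdc npf yszn
Hunk 3: at line 6 remove [ajdc] add [avz] -> 9 lines: ciu gzlgi fgjaz shr lek uicc avz npf yszn
Hunk 4: at line 3 remove [lek,uicc,avz] add [mrhvx,orxhj] -> 8 lines: ciu gzlgi fgjaz shr mrhvx orxhj npf yszn
Hunk 5: at line 2 remove [shr,mrhvx,orxhj] add [esyha,wazc] -> 7 lines: ciu gzlgi fgjaz esyha wazc npf yszn
Final line count: 7

Answer: 7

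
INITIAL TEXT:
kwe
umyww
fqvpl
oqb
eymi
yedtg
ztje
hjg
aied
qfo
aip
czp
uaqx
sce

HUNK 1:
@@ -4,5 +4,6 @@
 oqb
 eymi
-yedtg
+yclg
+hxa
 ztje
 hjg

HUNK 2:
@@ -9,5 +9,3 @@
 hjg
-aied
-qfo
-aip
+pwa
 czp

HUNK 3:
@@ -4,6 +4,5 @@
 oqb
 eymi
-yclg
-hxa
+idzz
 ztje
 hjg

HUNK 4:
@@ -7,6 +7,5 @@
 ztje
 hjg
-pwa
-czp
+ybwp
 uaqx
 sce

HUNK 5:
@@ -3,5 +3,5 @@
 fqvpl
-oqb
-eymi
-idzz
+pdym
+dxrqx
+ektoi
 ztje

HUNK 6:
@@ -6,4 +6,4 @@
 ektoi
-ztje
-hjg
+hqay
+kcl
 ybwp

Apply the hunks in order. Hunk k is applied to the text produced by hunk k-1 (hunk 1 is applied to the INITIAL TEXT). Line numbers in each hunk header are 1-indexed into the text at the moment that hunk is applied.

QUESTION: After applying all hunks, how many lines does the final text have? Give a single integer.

Answer: 11

Derivation:
Hunk 1: at line 4 remove [yedtg] add [yclg,hxa] -> 15 lines: kwe umyww fqvpl oqb eymi yclg hxa ztje hjg aied qfo aip czp uaqx sce
Hunk 2: at line 9 remove [aied,qfo,aip] add [pwa] -> 13 lines: kwe umyww fqvpl oqb eymi yclg hxa ztje hjg pwa czp uaqx sce
Hunk 3: at line 4 remove [yclg,hxa] add [idzz] -> 12 lines: kwe umyww fqvpl oqb eymi idzz ztje hjg pwa czp uaqx sce
Hunk 4: at line 7 remove [pwa,czp] add [ybwp] -> 11 lines: kwe umyww fqvpl oqb eymi idzz ztje hjg ybwp uaqx sce
Hunk 5: at line 3 remove [oqb,eymi,idzz] add [pdym,dxrqx,ektoi] -> 11 lines: kwe umyww fqvpl pdym dxrqx ektoi ztje hjg ybwp uaqx sce
Hunk 6: at line 6 remove [ztje,hjg] add [hqay,kcl] -> 11 lines: kwe umyww fqvpl pdym dxrqx ektoi hqay kcl ybwp uaqx sce
Final line count: 11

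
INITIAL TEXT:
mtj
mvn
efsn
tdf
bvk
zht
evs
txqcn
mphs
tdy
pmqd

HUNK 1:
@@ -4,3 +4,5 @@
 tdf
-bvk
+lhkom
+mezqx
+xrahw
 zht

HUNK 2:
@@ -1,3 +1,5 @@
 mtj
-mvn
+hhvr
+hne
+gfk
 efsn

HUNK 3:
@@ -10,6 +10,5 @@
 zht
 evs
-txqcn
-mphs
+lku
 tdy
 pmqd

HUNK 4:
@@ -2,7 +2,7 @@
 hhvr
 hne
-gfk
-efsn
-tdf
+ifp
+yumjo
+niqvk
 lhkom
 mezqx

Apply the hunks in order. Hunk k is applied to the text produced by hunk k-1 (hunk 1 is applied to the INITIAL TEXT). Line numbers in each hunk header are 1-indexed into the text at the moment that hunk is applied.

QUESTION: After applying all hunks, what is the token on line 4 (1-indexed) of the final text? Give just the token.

Answer: ifp

Derivation:
Hunk 1: at line 4 remove [bvk] add [lhkom,mezqx,xrahw] -> 13 lines: mtj mvn efsn tdf lhkom mezqx xrahw zht evs txqcn mphs tdy pmqd
Hunk 2: at line 1 remove [mvn] add [hhvr,hne,gfk] -> 15 lines: mtj hhvr hne gfk efsn tdf lhkom mezqx xrahw zht evs txqcn mphs tdy pmqd
Hunk 3: at line 10 remove [txqcn,mphs] add [lku] -> 14 lines: mtj hhvr hne gfk efsn tdf lhkom mezqx xrahw zht evs lku tdy pmqd
Hunk 4: at line 2 remove [gfk,efsn,tdf] add [ifp,yumjo,niqvk] -> 14 lines: mtj hhvr hne ifp yumjo niqvk lhkom mezqx xrahw zht evs lku tdy pmqd
Final line 4: ifp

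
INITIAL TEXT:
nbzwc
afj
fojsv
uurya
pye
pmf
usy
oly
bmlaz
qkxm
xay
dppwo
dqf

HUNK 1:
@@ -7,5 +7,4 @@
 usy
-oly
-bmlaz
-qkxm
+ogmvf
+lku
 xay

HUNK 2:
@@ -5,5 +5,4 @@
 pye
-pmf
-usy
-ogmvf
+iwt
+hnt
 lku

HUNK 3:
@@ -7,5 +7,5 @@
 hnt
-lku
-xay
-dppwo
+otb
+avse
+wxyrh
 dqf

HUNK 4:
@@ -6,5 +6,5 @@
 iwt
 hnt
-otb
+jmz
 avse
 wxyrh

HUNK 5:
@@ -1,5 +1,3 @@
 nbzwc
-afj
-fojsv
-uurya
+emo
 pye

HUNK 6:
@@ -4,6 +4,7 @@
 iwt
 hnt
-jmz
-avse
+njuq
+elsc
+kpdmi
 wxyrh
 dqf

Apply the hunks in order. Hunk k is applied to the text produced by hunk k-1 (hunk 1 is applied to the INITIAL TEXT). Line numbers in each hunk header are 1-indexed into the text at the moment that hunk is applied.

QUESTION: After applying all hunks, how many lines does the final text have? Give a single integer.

Answer: 10

Derivation:
Hunk 1: at line 7 remove [oly,bmlaz,qkxm] add [ogmvf,lku] -> 12 lines: nbzwc afj fojsv uurya pye pmf usy ogmvf lku xay dppwo dqf
Hunk 2: at line 5 remove [pmf,usy,ogmvf] add [iwt,hnt] -> 11 lines: nbzwc afj fojsv uurya pye iwt hnt lku xay dppwo dqf
Hunk 3: at line 7 remove [lku,xay,dppwo] add [otb,avse,wxyrh] -> 11 lines: nbzwc afj fojsv uurya pye iwt hnt otb avse wxyrh dqf
Hunk 4: at line 6 remove [otb] add [jmz] -> 11 lines: nbzwc afj fojsv uurya pye iwt hnt jmz avse wxyrh dqf
Hunk 5: at line 1 remove [afj,fojsv,uurya] add [emo] -> 9 lines: nbzwc emo pye iwt hnt jmz avse wxyrh dqf
Hunk 6: at line 4 remove [jmz,avse] add [njuq,elsc,kpdmi] -> 10 lines: nbzwc emo pye iwt hnt njuq elsc kpdmi wxyrh dqf
Final line count: 10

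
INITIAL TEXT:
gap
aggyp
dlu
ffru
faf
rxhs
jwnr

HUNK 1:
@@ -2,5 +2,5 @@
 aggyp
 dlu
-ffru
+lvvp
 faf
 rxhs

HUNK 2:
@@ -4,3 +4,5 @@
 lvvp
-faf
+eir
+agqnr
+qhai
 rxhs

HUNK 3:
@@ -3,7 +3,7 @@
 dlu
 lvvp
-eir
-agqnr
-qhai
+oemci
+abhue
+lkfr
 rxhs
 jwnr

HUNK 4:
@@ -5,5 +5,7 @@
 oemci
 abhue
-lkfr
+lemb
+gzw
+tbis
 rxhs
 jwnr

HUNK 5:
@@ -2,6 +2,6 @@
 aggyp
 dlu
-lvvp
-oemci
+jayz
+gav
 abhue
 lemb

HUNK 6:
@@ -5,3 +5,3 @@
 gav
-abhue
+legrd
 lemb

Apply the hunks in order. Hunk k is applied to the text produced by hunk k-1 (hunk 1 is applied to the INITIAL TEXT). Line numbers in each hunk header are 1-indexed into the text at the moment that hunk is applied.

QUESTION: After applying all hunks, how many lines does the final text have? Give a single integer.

Hunk 1: at line 2 remove [ffru] add [lvvp] -> 7 lines: gap aggyp dlu lvvp faf rxhs jwnr
Hunk 2: at line 4 remove [faf] add [eir,agqnr,qhai] -> 9 lines: gap aggyp dlu lvvp eir agqnr qhai rxhs jwnr
Hunk 3: at line 3 remove [eir,agqnr,qhai] add [oemci,abhue,lkfr] -> 9 lines: gap aggyp dlu lvvp oemci abhue lkfr rxhs jwnr
Hunk 4: at line 5 remove [lkfr] add [lemb,gzw,tbis] -> 11 lines: gap aggyp dlu lvvp oemci abhue lemb gzw tbis rxhs jwnr
Hunk 5: at line 2 remove [lvvp,oemci] add [jayz,gav] -> 11 lines: gap aggyp dlu jayz gav abhue lemb gzw tbis rxhs jwnr
Hunk 6: at line 5 remove [abhue] add [legrd] -> 11 lines: gap aggyp dlu jayz gav legrd lemb gzw tbis rxhs jwnr
Final line count: 11

Answer: 11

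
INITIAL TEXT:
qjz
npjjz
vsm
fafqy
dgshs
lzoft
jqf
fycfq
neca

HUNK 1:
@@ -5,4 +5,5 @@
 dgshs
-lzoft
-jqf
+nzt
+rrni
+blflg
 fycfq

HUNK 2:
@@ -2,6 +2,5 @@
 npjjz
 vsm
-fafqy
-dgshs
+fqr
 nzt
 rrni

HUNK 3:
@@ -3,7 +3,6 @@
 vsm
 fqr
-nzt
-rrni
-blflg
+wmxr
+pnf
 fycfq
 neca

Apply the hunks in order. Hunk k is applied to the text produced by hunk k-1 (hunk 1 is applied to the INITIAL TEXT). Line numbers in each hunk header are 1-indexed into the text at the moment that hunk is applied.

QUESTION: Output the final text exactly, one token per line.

Answer: qjz
npjjz
vsm
fqr
wmxr
pnf
fycfq
neca

Derivation:
Hunk 1: at line 5 remove [lzoft,jqf] add [nzt,rrni,blflg] -> 10 lines: qjz npjjz vsm fafqy dgshs nzt rrni blflg fycfq neca
Hunk 2: at line 2 remove [fafqy,dgshs] add [fqr] -> 9 lines: qjz npjjz vsm fqr nzt rrni blflg fycfq neca
Hunk 3: at line 3 remove [nzt,rrni,blflg] add [wmxr,pnf] -> 8 lines: qjz npjjz vsm fqr wmxr pnf fycfq neca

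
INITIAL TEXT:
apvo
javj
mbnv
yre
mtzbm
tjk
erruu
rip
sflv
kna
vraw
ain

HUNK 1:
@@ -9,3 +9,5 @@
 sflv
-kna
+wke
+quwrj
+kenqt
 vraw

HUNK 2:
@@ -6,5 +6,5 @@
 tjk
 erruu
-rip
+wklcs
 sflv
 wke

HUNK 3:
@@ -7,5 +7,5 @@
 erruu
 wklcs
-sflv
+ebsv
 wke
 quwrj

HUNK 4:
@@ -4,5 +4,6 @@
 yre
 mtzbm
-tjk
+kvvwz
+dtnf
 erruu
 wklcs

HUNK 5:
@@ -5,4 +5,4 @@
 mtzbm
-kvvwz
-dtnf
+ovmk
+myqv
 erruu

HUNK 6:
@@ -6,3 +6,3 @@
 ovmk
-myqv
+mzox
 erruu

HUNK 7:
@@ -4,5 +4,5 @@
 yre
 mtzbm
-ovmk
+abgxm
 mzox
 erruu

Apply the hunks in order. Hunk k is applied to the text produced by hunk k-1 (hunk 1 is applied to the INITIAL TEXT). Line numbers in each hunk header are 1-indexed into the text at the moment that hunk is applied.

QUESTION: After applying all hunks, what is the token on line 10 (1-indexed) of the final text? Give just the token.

Answer: ebsv

Derivation:
Hunk 1: at line 9 remove [kna] add [wke,quwrj,kenqt] -> 14 lines: apvo javj mbnv yre mtzbm tjk erruu rip sflv wke quwrj kenqt vraw ain
Hunk 2: at line 6 remove [rip] add [wklcs] -> 14 lines: apvo javj mbnv yre mtzbm tjk erruu wklcs sflv wke quwrj kenqt vraw ain
Hunk 3: at line 7 remove [sflv] add [ebsv] -> 14 lines: apvo javj mbnv yre mtzbm tjk erruu wklcs ebsv wke quwrj kenqt vraw ain
Hunk 4: at line 4 remove [tjk] add [kvvwz,dtnf] -> 15 lines: apvo javj mbnv yre mtzbm kvvwz dtnf erruu wklcs ebsv wke quwrj kenqt vraw ain
Hunk 5: at line 5 remove [kvvwz,dtnf] add [ovmk,myqv] -> 15 lines: apvo javj mbnv yre mtzbm ovmk myqv erruu wklcs ebsv wke quwrj kenqt vraw ain
Hunk 6: at line 6 remove [myqv] add [mzox] -> 15 lines: apvo javj mbnv yre mtzbm ovmk mzox erruu wklcs ebsv wke quwrj kenqt vraw ain
Hunk 7: at line 4 remove [ovmk] add [abgxm] -> 15 lines: apvo javj mbnv yre mtzbm abgxm mzox erruu wklcs ebsv wke quwrj kenqt vraw ain
Final line 10: ebsv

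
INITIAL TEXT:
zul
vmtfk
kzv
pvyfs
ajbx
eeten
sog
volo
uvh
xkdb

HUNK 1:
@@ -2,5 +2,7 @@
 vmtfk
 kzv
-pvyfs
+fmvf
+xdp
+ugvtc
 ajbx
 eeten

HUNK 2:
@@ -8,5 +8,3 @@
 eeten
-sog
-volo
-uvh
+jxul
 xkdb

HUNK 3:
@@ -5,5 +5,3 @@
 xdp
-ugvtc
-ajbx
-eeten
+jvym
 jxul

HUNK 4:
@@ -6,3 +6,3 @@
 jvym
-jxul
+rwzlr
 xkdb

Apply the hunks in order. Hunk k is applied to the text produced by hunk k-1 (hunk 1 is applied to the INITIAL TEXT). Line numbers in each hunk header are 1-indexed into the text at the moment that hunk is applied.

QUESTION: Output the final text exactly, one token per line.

Answer: zul
vmtfk
kzv
fmvf
xdp
jvym
rwzlr
xkdb

Derivation:
Hunk 1: at line 2 remove [pvyfs] add [fmvf,xdp,ugvtc] -> 12 lines: zul vmtfk kzv fmvf xdp ugvtc ajbx eeten sog volo uvh xkdb
Hunk 2: at line 8 remove [sog,volo,uvh] add [jxul] -> 10 lines: zul vmtfk kzv fmvf xdp ugvtc ajbx eeten jxul xkdb
Hunk 3: at line 5 remove [ugvtc,ajbx,eeten] add [jvym] -> 8 lines: zul vmtfk kzv fmvf xdp jvym jxul xkdb
Hunk 4: at line 6 remove [jxul] add [rwzlr] -> 8 lines: zul vmtfk kzv fmvf xdp jvym rwzlr xkdb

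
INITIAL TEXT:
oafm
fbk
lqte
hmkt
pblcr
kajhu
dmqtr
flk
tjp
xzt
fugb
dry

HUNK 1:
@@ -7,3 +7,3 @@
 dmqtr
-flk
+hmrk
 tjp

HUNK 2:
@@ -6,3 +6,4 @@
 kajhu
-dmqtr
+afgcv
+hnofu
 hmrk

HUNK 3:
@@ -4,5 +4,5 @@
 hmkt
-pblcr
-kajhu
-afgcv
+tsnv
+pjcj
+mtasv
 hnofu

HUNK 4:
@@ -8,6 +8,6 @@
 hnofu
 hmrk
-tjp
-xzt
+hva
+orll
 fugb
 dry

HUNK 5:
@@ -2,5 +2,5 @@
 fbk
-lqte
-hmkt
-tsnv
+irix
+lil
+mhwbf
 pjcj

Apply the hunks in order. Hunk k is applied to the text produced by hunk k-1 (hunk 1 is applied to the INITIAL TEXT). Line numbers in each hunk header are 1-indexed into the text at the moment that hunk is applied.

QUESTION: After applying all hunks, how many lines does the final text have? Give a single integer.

Hunk 1: at line 7 remove [flk] add [hmrk] -> 12 lines: oafm fbk lqte hmkt pblcr kajhu dmqtr hmrk tjp xzt fugb dry
Hunk 2: at line 6 remove [dmqtr] add [afgcv,hnofu] -> 13 lines: oafm fbk lqte hmkt pblcr kajhu afgcv hnofu hmrk tjp xzt fugb dry
Hunk 3: at line 4 remove [pblcr,kajhu,afgcv] add [tsnv,pjcj,mtasv] -> 13 lines: oafm fbk lqte hmkt tsnv pjcj mtasv hnofu hmrk tjp xzt fugb dry
Hunk 4: at line 8 remove [tjp,xzt] add [hva,orll] -> 13 lines: oafm fbk lqte hmkt tsnv pjcj mtasv hnofu hmrk hva orll fugb dry
Hunk 5: at line 2 remove [lqte,hmkt,tsnv] add [irix,lil,mhwbf] -> 13 lines: oafm fbk irix lil mhwbf pjcj mtasv hnofu hmrk hva orll fugb dry
Final line count: 13

Answer: 13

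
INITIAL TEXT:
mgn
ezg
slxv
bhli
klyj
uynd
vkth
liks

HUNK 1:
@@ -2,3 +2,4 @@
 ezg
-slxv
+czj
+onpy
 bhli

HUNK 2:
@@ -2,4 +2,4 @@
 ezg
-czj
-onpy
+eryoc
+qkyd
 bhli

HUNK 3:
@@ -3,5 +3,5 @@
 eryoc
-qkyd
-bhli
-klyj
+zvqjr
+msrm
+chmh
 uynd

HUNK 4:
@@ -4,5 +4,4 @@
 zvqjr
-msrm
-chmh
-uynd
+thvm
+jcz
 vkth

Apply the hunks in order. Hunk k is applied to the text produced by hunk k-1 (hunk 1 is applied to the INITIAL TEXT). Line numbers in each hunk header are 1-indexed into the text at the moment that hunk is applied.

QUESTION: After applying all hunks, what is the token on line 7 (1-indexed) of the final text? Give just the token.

Answer: vkth

Derivation:
Hunk 1: at line 2 remove [slxv] add [czj,onpy] -> 9 lines: mgn ezg czj onpy bhli klyj uynd vkth liks
Hunk 2: at line 2 remove [czj,onpy] add [eryoc,qkyd] -> 9 lines: mgn ezg eryoc qkyd bhli klyj uynd vkth liks
Hunk 3: at line 3 remove [qkyd,bhli,klyj] add [zvqjr,msrm,chmh] -> 9 lines: mgn ezg eryoc zvqjr msrm chmh uynd vkth liks
Hunk 4: at line 4 remove [msrm,chmh,uynd] add [thvm,jcz] -> 8 lines: mgn ezg eryoc zvqjr thvm jcz vkth liks
Final line 7: vkth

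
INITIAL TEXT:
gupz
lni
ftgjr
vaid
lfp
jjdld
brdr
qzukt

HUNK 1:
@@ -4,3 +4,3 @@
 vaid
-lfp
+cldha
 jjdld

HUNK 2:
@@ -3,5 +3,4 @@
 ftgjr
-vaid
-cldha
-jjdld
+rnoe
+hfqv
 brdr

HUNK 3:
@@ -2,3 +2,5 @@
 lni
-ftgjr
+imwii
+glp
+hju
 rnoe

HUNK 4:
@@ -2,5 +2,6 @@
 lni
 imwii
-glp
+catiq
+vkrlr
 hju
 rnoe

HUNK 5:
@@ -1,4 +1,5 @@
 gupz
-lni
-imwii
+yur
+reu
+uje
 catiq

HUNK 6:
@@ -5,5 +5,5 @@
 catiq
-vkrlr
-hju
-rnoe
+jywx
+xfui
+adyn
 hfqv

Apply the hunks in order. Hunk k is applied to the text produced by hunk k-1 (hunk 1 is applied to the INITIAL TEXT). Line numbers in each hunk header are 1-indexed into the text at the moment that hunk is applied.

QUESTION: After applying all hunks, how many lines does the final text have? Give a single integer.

Hunk 1: at line 4 remove [lfp] add [cldha] -> 8 lines: gupz lni ftgjr vaid cldha jjdld brdr qzukt
Hunk 2: at line 3 remove [vaid,cldha,jjdld] add [rnoe,hfqv] -> 7 lines: gupz lni ftgjr rnoe hfqv brdr qzukt
Hunk 3: at line 2 remove [ftgjr] add [imwii,glp,hju] -> 9 lines: gupz lni imwii glp hju rnoe hfqv brdr qzukt
Hunk 4: at line 2 remove [glp] add [catiq,vkrlr] -> 10 lines: gupz lni imwii catiq vkrlr hju rnoe hfqv brdr qzukt
Hunk 5: at line 1 remove [lni,imwii] add [yur,reu,uje] -> 11 lines: gupz yur reu uje catiq vkrlr hju rnoe hfqv brdr qzukt
Hunk 6: at line 5 remove [vkrlr,hju,rnoe] add [jywx,xfui,adyn] -> 11 lines: gupz yur reu uje catiq jywx xfui adyn hfqv brdr qzukt
Final line count: 11

Answer: 11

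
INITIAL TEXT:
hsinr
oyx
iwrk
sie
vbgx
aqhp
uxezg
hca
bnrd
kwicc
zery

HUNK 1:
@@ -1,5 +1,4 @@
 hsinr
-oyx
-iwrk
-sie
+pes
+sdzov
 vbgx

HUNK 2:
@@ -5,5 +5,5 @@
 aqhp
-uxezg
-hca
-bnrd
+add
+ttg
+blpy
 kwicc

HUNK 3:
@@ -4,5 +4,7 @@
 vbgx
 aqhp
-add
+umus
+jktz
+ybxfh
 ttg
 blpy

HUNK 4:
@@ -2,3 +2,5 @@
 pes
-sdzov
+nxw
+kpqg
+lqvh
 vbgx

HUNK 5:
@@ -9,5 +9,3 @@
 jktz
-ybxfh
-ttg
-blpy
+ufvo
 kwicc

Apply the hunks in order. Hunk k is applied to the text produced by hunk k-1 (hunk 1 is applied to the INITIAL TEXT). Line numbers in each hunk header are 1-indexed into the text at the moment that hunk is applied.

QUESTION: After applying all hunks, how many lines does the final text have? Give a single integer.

Hunk 1: at line 1 remove [oyx,iwrk,sie] add [pes,sdzov] -> 10 lines: hsinr pes sdzov vbgx aqhp uxezg hca bnrd kwicc zery
Hunk 2: at line 5 remove [uxezg,hca,bnrd] add [add,ttg,blpy] -> 10 lines: hsinr pes sdzov vbgx aqhp add ttg blpy kwicc zery
Hunk 3: at line 4 remove [add] add [umus,jktz,ybxfh] -> 12 lines: hsinr pes sdzov vbgx aqhp umus jktz ybxfh ttg blpy kwicc zery
Hunk 4: at line 2 remove [sdzov] add [nxw,kpqg,lqvh] -> 14 lines: hsinr pes nxw kpqg lqvh vbgx aqhp umus jktz ybxfh ttg blpy kwicc zery
Hunk 5: at line 9 remove [ybxfh,ttg,blpy] add [ufvo] -> 12 lines: hsinr pes nxw kpqg lqvh vbgx aqhp umus jktz ufvo kwicc zery
Final line count: 12

Answer: 12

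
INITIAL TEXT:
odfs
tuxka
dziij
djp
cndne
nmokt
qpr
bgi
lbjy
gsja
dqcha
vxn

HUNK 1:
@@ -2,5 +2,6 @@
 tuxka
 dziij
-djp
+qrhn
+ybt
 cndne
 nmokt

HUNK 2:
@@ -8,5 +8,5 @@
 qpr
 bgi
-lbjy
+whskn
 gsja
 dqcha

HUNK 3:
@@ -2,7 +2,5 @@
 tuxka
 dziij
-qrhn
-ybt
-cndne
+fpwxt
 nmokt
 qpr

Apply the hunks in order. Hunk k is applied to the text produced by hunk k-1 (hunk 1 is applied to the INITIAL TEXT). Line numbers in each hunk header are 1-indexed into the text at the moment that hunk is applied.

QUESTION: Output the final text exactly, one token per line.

Hunk 1: at line 2 remove [djp] add [qrhn,ybt] -> 13 lines: odfs tuxka dziij qrhn ybt cndne nmokt qpr bgi lbjy gsja dqcha vxn
Hunk 2: at line 8 remove [lbjy] add [whskn] -> 13 lines: odfs tuxka dziij qrhn ybt cndne nmokt qpr bgi whskn gsja dqcha vxn
Hunk 3: at line 2 remove [qrhn,ybt,cndne] add [fpwxt] -> 11 lines: odfs tuxka dziij fpwxt nmokt qpr bgi whskn gsja dqcha vxn

Answer: odfs
tuxka
dziij
fpwxt
nmokt
qpr
bgi
whskn
gsja
dqcha
vxn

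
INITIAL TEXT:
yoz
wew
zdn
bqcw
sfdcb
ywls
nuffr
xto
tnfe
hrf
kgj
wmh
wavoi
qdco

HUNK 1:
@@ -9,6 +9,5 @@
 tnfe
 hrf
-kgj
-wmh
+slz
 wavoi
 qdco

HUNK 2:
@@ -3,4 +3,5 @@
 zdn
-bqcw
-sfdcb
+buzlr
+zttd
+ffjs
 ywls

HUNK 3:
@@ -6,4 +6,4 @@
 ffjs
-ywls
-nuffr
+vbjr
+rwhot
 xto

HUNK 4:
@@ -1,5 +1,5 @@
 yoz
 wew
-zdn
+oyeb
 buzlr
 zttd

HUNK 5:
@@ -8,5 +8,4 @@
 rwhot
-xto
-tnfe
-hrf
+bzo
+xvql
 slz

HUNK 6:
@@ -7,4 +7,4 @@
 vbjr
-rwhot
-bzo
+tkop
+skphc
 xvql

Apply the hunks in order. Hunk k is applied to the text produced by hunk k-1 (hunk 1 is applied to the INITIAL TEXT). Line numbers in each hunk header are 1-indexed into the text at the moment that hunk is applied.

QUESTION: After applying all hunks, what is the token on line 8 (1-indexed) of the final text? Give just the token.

Hunk 1: at line 9 remove [kgj,wmh] add [slz] -> 13 lines: yoz wew zdn bqcw sfdcb ywls nuffr xto tnfe hrf slz wavoi qdco
Hunk 2: at line 3 remove [bqcw,sfdcb] add [buzlr,zttd,ffjs] -> 14 lines: yoz wew zdn buzlr zttd ffjs ywls nuffr xto tnfe hrf slz wavoi qdco
Hunk 3: at line 6 remove [ywls,nuffr] add [vbjr,rwhot] -> 14 lines: yoz wew zdn buzlr zttd ffjs vbjr rwhot xto tnfe hrf slz wavoi qdco
Hunk 4: at line 1 remove [zdn] add [oyeb] -> 14 lines: yoz wew oyeb buzlr zttd ffjs vbjr rwhot xto tnfe hrf slz wavoi qdco
Hunk 5: at line 8 remove [xto,tnfe,hrf] add [bzo,xvql] -> 13 lines: yoz wew oyeb buzlr zttd ffjs vbjr rwhot bzo xvql slz wavoi qdco
Hunk 6: at line 7 remove [rwhot,bzo] add [tkop,skphc] -> 13 lines: yoz wew oyeb buzlr zttd ffjs vbjr tkop skphc xvql slz wavoi qdco
Final line 8: tkop

Answer: tkop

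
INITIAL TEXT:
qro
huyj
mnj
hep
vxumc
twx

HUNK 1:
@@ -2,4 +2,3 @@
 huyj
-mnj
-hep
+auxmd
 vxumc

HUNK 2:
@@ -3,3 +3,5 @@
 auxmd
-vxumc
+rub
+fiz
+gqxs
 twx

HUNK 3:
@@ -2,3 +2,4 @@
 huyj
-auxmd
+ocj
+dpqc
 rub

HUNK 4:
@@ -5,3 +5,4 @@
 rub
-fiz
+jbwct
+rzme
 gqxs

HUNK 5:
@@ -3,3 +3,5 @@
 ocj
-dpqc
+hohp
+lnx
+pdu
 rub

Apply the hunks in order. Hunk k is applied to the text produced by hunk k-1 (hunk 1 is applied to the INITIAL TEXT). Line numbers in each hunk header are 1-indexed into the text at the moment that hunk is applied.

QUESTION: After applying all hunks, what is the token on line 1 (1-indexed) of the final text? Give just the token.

Answer: qro

Derivation:
Hunk 1: at line 2 remove [mnj,hep] add [auxmd] -> 5 lines: qro huyj auxmd vxumc twx
Hunk 2: at line 3 remove [vxumc] add [rub,fiz,gqxs] -> 7 lines: qro huyj auxmd rub fiz gqxs twx
Hunk 3: at line 2 remove [auxmd] add [ocj,dpqc] -> 8 lines: qro huyj ocj dpqc rub fiz gqxs twx
Hunk 4: at line 5 remove [fiz] add [jbwct,rzme] -> 9 lines: qro huyj ocj dpqc rub jbwct rzme gqxs twx
Hunk 5: at line 3 remove [dpqc] add [hohp,lnx,pdu] -> 11 lines: qro huyj ocj hohp lnx pdu rub jbwct rzme gqxs twx
Final line 1: qro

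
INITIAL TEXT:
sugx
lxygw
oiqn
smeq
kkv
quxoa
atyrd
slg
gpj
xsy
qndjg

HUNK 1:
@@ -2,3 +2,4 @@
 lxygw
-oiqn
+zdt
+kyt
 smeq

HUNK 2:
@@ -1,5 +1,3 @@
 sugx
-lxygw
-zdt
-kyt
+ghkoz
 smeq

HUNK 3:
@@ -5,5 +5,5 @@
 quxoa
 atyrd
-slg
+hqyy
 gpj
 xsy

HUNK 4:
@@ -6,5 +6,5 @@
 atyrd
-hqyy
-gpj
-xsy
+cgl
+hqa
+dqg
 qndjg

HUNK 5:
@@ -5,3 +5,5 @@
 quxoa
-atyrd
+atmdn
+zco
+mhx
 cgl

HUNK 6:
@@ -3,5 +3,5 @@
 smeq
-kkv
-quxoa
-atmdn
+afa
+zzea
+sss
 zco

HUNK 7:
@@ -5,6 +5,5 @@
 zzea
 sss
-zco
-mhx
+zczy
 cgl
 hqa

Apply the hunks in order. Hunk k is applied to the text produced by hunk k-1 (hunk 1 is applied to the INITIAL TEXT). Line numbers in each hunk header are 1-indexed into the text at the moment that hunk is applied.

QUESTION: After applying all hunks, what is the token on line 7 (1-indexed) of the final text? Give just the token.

Hunk 1: at line 2 remove [oiqn] add [zdt,kyt] -> 12 lines: sugx lxygw zdt kyt smeq kkv quxoa atyrd slg gpj xsy qndjg
Hunk 2: at line 1 remove [lxygw,zdt,kyt] add [ghkoz] -> 10 lines: sugx ghkoz smeq kkv quxoa atyrd slg gpj xsy qndjg
Hunk 3: at line 5 remove [slg] add [hqyy] -> 10 lines: sugx ghkoz smeq kkv quxoa atyrd hqyy gpj xsy qndjg
Hunk 4: at line 6 remove [hqyy,gpj,xsy] add [cgl,hqa,dqg] -> 10 lines: sugx ghkoz smeq kkv quxoa atyrd cgl hqa dqg qndjg
Hunk 5: at line 5 remove [atyrd] add [atmdn,zco,mhx] -> 12 lines: sugx ghkoz smeq kkv quxoa atmdn zco mhx cgl hqa dqg qndjg
Hunk 6: at line 3 remove [kkv,quxoa,atmdn] add [afa,zzea,sss] -> 12 lines: sugx ghkoz smeq afa zzea sss zco mhx cgl hqa dqg qndjg
Hunk 7: at line 5 remove [zco,mhx] add [zczy] -> 11 lines: sugx ghkoz smeq afa zzea sss zczy cgl hqa dqg qndjg
Final line 7: zczy

Answer: zczy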